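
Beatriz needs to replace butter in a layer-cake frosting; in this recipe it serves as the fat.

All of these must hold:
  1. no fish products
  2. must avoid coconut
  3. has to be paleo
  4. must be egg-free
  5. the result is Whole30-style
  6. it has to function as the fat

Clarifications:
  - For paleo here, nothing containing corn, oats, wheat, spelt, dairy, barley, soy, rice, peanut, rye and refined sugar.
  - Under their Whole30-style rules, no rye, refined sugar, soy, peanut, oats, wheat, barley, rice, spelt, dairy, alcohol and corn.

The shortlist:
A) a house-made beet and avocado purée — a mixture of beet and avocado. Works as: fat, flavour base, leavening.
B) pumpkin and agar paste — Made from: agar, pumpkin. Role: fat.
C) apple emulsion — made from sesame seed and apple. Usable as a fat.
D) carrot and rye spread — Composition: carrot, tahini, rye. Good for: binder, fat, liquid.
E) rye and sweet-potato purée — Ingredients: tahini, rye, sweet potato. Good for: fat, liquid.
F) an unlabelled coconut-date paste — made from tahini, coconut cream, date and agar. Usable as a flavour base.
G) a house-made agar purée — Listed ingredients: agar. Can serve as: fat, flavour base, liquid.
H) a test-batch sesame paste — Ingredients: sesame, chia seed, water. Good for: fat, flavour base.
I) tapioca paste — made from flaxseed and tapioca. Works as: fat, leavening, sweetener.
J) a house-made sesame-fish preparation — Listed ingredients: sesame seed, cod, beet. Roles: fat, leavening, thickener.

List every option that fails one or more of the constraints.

A: no egg, no coconut — valid
B: all constraints satisfied — keep
C: only sesame seed and apple; none excluded — valid
D: has rye, so not paleo; has rye, so not Whole30-style — reject
E: has rye, so not paleo; has rye, so not Whole30-style — reject
F: not usable as a fat; has coconut cream, so not coconut-free — no
G: all constraints satisfied — OK
H: only sesame, chia seed, and water; none excluded — keep
I: only flaxseed and tapioca; none excluded — valid
J: has cod, so not fish-free — out

D, E, F, J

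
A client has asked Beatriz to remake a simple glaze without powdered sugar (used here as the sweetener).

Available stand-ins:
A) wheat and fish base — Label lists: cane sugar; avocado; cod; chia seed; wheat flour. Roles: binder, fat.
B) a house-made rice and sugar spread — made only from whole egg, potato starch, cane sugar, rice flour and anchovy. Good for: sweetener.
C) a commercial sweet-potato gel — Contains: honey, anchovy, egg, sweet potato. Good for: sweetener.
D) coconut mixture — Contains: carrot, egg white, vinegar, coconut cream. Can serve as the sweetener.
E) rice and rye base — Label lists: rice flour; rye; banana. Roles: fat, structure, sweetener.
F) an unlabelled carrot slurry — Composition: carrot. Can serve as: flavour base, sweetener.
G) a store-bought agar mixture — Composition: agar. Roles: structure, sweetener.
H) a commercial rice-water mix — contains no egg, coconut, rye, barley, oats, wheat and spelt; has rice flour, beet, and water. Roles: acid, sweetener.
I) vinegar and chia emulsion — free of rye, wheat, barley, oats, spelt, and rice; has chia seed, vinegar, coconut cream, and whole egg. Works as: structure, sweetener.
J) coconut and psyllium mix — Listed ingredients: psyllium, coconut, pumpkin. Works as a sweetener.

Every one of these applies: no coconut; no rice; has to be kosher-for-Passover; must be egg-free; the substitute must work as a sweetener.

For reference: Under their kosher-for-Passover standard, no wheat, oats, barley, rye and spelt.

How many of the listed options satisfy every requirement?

2

A: not usable as a sweetener; has wheat flour, so not kosher-for-Passover — no
B: has rice flour, so not rice-free; has whole egg, so not egg-free — out
C: has egg, so not egg-free — reject
D: has egg white, so not egg-free; has coconut cream, so not coconut-free — no
E: has rye, so not kosher-for-Passover; has rice flour, so not rice-free — reject
F: no coconut, kosher-for-Passover — keep
G: only agar; none excluded — OK
H: has rice flour, so not rice-free — out
I: has whole egg, so not egg-free; has coconut cream, so not coconut-free — out
J: has coconut, so not coconut-free — no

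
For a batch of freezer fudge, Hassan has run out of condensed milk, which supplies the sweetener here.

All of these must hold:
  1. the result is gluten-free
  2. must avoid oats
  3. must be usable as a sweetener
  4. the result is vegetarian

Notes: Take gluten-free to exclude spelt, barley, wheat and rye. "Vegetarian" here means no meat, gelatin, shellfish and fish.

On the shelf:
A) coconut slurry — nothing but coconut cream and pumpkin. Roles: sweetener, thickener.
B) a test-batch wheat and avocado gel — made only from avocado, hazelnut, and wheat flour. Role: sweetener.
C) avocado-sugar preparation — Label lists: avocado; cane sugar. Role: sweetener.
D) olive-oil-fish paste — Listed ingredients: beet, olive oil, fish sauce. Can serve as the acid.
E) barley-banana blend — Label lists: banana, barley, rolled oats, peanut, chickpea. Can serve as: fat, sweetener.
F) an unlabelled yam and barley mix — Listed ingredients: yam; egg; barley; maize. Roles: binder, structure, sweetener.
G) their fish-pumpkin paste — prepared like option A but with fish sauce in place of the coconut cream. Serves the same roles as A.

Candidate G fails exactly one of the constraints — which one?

usable as a sweetener: satisfied
gluten-free: satisfied
vegetarian: has fish sauce — fails
oat-free: satisfied

vegetarian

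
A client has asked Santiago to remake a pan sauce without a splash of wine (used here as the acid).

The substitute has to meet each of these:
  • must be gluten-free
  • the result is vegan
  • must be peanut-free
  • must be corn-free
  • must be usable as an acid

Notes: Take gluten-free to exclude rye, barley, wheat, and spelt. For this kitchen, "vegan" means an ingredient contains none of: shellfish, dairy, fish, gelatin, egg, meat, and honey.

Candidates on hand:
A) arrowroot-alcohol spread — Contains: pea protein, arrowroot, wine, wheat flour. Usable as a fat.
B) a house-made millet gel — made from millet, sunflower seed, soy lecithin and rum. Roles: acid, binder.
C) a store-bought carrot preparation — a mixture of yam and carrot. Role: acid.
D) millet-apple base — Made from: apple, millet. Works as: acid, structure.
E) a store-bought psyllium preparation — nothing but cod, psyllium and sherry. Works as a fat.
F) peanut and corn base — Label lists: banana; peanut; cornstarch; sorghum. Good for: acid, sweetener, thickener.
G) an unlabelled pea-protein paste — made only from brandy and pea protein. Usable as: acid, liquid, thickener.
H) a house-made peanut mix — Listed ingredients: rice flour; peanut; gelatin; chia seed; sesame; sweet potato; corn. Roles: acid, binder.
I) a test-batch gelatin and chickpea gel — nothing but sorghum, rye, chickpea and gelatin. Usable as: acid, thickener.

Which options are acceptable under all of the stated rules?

A: not usable as an acid; has wheat flour, so not gluten-free — reject
B: works as an acid, vegan, no peanut — keep
C: every rule checks out — keep
D: only apple and millet; none excluded — valid
E: not usable as an acid; has cod, so not vegan — out
F: has cornstarch, so not corn-free; has peanut, so not peanut-free — out
G: no peanut, vegan — OK
H: has gelatin, so not vegan; has corn, so not corn-free (and 1 more) — no
I: has rye, so not gluten-free; has gelatin, so not vegan — reject

B, C, D, G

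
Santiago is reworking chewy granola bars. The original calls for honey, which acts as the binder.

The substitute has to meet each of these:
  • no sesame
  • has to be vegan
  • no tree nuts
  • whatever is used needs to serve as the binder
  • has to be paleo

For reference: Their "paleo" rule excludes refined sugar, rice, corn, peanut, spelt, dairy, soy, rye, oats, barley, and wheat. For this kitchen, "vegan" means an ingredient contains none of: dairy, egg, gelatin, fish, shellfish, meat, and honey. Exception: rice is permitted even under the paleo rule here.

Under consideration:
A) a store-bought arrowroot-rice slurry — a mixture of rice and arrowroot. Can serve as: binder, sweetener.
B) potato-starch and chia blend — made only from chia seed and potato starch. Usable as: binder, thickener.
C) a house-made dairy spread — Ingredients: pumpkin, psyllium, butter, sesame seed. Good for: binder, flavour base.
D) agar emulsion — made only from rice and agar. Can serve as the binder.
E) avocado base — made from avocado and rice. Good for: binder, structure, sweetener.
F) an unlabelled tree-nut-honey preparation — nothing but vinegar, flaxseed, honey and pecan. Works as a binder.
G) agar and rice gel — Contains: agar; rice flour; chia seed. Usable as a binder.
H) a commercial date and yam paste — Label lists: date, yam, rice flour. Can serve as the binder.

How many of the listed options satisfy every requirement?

A: rice is permitted under the paleo carve-out; nothing else excluded — keep
B: paleo, no sesame — OK
C: has butter, so not paleo; has butter, so not vegan (and 1 more) — reject
D: rice is permitted under the paleo carve-out; nothing else excluded — OK
E: rice is permitted under the paleo carve-out; nothing else excluded — OK
F: has honey, so not vegan; has pecan, so not tree-nut-free — out
G: rice is permitted under the paleo carve-out; nothing else excluded — OK
H: rice is permitted under the paleo carve-out; nothing else excluded — keep

6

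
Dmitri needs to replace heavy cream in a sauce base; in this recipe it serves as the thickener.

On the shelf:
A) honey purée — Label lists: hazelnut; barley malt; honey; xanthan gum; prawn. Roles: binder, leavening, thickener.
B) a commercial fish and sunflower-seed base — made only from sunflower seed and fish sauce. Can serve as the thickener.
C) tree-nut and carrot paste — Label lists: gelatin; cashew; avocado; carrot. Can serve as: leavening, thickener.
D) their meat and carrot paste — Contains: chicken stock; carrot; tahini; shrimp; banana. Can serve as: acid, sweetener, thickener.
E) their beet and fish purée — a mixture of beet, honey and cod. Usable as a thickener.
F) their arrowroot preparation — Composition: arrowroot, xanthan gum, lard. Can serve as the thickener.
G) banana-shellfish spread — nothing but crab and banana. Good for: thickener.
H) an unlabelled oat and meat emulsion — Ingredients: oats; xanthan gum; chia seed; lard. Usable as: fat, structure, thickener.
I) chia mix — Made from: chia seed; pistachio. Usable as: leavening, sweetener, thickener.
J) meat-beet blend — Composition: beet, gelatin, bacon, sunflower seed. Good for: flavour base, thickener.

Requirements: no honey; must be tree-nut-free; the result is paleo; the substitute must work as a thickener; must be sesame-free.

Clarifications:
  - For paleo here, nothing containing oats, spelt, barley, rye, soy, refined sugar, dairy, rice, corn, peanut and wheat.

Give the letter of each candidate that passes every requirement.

A: has barley malt, so not paleo; has hazelnut, so not tree-nut-free (and 1 more) — reject
B: no honey, paleo — keep
C: has cashew, so not tree-nut-free — out
D: has tahini, so not sesame-free — reject
E: has honey, so not honey-free — reject
F: works as a thickener, no sesame, no tree nuts — keep
G: works as a thickener, paleo, no tree nuts — keep
H: has oats, so not paleo — out
I: has pistachio, so not tree-nut-free — no
J: gelatin and bacon etc. — none of it excluded — keep

B, F, G, J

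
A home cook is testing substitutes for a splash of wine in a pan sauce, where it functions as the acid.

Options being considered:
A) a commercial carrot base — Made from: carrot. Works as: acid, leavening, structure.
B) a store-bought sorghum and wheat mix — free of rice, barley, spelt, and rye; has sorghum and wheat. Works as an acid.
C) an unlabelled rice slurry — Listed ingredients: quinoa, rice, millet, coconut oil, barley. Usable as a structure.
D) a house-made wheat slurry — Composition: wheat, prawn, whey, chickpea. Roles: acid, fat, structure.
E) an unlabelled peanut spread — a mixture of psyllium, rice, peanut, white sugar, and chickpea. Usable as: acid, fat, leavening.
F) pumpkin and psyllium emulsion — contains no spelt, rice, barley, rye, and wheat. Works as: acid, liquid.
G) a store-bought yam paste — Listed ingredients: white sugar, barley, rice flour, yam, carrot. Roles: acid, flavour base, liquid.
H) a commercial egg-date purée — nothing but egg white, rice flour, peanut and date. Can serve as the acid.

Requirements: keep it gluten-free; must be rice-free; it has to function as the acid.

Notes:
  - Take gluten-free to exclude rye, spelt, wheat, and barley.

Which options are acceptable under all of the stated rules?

A: nothing on the exclusion list — keep
B: has wheat, so not gluten-free — out
C: not usable as an acid; has barley, so not gluten-free (and 1 more) — reject
D: has wheat, so not gluten-free — reject
E: has rice, so not rice-free — out
F: all constraints satisfied — OK
G: has barley, so not gluten-free; has rice flour, so not rice-free — reject
H: has rice flour, so not rice-free — no

A, F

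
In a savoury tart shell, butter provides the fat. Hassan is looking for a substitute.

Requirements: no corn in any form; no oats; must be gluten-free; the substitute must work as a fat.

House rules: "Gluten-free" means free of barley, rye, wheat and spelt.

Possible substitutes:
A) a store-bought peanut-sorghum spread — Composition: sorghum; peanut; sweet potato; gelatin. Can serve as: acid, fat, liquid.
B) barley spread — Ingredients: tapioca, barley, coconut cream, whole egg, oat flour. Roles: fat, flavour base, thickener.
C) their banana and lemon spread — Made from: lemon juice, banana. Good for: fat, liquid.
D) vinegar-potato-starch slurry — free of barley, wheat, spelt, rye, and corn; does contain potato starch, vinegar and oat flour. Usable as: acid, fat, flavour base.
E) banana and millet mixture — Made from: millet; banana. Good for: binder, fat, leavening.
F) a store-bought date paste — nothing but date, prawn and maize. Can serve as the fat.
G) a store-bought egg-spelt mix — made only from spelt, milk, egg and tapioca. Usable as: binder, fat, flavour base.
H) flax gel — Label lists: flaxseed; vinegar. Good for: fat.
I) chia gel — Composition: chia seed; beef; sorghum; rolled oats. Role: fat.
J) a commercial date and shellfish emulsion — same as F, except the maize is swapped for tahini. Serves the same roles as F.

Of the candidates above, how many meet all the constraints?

5

A: gluten-free, no oats — valid
B: has barley, so not gluten-free; has oat flour, so not oat-free — out
C: only banana and lemon juice; none excluded — OK
D: has oat flour, so not oat-free — out
E: nothing on the exclusion list — OK
F: has maize, so not corn-free — out
G: has spelt, so not gluten-free — out
H: only vinegar and flaxseed; none excluded — valid
I: has rolled oats, so not oat-free — reject
J: only tahini, prawn, and date; none excluded — OK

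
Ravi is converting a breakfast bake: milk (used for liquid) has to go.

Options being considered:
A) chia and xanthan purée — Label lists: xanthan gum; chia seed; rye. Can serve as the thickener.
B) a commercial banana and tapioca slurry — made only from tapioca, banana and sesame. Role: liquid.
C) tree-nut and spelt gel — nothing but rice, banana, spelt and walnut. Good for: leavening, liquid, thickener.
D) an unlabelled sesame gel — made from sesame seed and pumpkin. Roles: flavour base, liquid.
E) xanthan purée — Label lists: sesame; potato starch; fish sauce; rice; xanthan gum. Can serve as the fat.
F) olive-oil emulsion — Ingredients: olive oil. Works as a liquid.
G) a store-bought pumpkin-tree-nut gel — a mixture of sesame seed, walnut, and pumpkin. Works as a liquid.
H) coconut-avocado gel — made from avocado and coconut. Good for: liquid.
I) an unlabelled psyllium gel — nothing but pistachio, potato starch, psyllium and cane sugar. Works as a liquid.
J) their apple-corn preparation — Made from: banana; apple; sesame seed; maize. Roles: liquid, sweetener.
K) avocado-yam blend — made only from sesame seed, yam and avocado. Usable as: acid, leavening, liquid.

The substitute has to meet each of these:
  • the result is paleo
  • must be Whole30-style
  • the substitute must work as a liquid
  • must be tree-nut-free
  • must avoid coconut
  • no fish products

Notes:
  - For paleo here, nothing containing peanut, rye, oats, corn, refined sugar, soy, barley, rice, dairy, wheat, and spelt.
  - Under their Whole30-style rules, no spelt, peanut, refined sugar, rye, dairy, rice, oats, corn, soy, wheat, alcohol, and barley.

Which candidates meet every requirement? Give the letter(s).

A: not usable as a liquid; has rye, so not paleo (and 1 more) — no
B: only sesame, tapioca, and banana; none excluded — OK
C: has rice, so not paleo; has rice, so not Whole30-style (and 1 more) — no
D: nothing on the exclusion list — OK
E: not usable as a liquid; has rice, so not paleo (and 2 more) — out
F: no fish, no coconut — keep
G: has walnut, so not tree-nut-free — reject
H: has coconut, so not coconut-free — no
I: has cane sugar, so not paleo; has cane sugar, so not Whole30-style (and 1 more) — out
J: has maize, so not paleo; has maize, so not Whole30-style — out
K: only sesame seed, avocado and yam; none excluded — keep

B, D, F, K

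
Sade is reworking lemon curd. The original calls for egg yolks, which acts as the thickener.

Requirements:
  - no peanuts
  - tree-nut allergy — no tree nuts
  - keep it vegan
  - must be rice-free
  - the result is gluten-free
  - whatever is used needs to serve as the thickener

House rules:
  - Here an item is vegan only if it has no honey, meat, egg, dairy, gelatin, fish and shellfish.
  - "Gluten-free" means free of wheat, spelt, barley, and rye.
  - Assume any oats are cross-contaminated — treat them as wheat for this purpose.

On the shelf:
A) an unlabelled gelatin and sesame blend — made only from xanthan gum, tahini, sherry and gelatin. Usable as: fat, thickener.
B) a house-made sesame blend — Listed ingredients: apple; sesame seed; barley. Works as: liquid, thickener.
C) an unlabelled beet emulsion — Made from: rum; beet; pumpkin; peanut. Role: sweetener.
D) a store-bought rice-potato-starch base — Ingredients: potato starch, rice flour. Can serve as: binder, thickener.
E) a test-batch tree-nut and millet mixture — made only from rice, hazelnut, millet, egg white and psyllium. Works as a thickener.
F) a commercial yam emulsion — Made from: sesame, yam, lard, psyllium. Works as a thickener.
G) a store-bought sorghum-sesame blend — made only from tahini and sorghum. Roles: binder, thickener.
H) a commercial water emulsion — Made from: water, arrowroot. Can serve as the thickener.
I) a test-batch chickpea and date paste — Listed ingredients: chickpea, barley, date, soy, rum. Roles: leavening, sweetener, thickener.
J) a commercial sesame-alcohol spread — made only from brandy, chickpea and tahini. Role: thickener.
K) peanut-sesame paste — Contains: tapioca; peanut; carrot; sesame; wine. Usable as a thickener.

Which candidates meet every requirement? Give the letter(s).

A: has gelatin, so not vegan — no
B: has barley, so not gluten-free — reject
C: not usable as a thickener; has peanut, so not peanut-free — out
D: has rice flour, so not rice-free — out
E: has egg white, so not vegan; has rice, so not rice-free (and 1 more) — out
F: has lard, so not vegan — no
G: only tahini and sorghum; none excluded — valid
H: only water and arrowroot; none excluded — valid
I: has barley, so not gluten-free — no
J: every rule checks out — keep
K: has peanut, so not peanut-free — reject

G, H, J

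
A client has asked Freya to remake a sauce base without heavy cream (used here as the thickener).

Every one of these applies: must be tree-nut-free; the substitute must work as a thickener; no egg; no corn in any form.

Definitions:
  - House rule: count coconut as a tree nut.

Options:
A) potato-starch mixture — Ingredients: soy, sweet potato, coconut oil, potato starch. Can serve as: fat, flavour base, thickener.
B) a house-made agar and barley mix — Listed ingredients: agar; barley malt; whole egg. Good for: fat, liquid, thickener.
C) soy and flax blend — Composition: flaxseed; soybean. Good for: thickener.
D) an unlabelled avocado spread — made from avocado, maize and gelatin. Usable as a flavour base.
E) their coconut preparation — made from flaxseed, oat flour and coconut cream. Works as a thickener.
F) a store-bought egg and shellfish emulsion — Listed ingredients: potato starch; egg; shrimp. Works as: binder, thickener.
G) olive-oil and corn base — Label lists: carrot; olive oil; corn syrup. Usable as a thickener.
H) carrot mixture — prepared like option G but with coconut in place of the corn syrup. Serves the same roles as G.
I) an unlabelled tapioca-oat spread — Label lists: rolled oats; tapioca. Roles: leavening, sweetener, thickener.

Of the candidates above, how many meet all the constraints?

A: has coconut oil, so not tree-nut-free — out
B: has whole egg, so not egg-free — reject
C: nothing on the exclusion list — keep
D: not usable as a thickener; has maize, so not corn-free — out
E: has coconut cream, so not tree-nut-free — out
F: has egg, so not egg-free — reject
G: has corn syrup, so not corn-free — no
H: has coconut, so not tree-nut-free — no
I: only rolled oats and tapioca; none excluded — keep

2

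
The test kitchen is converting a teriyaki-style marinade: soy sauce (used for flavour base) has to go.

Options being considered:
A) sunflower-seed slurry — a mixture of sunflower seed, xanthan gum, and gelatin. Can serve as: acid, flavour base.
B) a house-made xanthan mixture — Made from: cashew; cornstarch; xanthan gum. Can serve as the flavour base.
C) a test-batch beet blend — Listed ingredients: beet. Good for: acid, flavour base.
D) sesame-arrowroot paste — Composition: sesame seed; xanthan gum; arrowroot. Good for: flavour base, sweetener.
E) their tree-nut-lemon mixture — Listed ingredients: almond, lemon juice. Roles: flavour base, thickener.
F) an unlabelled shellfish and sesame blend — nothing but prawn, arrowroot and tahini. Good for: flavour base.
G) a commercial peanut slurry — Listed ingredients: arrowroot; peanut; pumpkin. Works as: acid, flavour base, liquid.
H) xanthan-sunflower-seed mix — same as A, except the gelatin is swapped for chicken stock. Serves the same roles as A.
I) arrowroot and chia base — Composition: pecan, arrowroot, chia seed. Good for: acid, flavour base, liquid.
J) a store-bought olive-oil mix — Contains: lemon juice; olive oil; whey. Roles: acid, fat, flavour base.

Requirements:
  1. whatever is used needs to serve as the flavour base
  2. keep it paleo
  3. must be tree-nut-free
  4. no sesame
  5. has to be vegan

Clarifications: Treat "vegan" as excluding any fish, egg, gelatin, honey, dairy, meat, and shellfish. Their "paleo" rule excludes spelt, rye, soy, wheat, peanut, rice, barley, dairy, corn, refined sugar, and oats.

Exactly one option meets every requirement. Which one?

C

A: has gelatin, so not vegan — no
B: has cornstarch, so not paleo; has cashew, so not tree-nut-free — no
C: only beet; none excluded — keep
D: has sesame seed, so not sesame-free — no
E: has almond, so not tree-nut-free — reject
F: has prawn, so not vegan; has tahini, so not sesame-free — reject
G: has peanut, so not paleo — no
H: has chicken stock, so not vegan — reject
I: has pecan, so not tree-nut-free — out
J: has whey, so not vegan; has whey, so not paleo — no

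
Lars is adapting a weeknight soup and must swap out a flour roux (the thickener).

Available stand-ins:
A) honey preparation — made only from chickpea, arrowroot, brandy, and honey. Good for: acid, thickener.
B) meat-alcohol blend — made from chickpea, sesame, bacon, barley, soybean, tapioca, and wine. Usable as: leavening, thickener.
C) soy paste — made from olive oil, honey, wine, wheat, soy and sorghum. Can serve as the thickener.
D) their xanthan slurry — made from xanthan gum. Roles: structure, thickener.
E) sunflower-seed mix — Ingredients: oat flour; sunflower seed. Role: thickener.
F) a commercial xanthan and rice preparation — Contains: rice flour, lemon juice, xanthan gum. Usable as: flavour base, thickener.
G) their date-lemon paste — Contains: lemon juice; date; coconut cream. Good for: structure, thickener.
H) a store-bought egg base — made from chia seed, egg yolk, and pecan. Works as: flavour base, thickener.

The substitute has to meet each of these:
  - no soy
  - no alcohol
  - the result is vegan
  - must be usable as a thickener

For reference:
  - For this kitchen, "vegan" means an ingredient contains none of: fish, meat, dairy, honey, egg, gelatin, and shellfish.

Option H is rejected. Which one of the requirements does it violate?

vegan

usable as a thickener: satisfied
vegan: has egg yolk — fails
soy-free: satisfied
alcohol-free: satisfied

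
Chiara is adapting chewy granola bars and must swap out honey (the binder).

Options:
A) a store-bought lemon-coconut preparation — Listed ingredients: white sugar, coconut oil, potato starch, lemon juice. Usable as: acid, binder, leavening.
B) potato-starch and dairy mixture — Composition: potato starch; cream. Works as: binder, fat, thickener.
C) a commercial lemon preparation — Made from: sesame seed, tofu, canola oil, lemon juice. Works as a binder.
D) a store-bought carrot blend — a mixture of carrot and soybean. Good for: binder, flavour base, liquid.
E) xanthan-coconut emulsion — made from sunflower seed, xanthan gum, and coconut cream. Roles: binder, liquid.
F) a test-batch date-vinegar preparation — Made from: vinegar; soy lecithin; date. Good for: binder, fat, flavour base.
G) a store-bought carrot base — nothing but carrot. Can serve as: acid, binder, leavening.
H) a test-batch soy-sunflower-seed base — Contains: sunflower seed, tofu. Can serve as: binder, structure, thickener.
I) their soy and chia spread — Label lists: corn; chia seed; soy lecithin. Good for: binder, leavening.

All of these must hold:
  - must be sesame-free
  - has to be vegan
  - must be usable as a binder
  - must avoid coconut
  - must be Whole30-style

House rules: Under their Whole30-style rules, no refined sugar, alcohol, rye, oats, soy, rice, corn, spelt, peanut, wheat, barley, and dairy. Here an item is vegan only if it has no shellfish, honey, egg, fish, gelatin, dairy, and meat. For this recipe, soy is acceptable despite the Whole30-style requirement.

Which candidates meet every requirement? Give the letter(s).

D, F, G, H

A: has white sugar, so not Whole30-style; has coconut oil, so not coconut-free — no
B: has cream, so not Whole30-style; has cream, so not vegan — no
C: has sesame seed, so not sesame-free — no
D: soy is permitted under the Whole30-style carve-out; nothing else excluded — keep
E: has coconut cream, so not coconut-free — no
F: soy is permitted under the Whole30-style carve-out; nothing else excluded — keep
G: every rule checks out — valid
H: soy is permitted under the Whole30-style carve-out; nothing else excluded — keep
I: has corn, so not Whole30-style — out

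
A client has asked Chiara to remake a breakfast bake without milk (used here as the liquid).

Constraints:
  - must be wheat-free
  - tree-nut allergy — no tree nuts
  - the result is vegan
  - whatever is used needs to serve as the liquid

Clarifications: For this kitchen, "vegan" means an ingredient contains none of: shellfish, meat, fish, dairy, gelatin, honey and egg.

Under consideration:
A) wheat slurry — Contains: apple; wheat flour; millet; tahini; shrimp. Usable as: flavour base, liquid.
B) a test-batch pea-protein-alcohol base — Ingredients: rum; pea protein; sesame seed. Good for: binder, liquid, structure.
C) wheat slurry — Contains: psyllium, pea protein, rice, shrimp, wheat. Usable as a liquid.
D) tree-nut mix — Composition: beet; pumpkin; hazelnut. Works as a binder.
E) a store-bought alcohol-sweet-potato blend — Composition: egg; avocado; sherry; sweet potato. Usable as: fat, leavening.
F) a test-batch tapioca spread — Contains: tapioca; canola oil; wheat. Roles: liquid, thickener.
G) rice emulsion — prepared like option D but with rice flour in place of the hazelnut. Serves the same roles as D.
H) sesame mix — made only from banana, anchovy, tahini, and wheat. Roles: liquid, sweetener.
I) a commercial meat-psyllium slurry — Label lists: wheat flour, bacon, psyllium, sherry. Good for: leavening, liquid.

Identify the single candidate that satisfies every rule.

B

A: has shrimp, so not vegan; has wheat flour, so not wheat-free — out
B: only rum, sesame seed and pea protein; none excluded — OK
C: has shrimp, so not vegan; has wheat, so not wheat-free — reject
D: not usable as a liquid; has hazelnut, so not tree-nut-free — out
E: not usable as a liquid; has egg, so not vegan — reject
F: has wheat, so not wheat-free — out
G: not usable as a liquid — no
H: has anchovy, so not vegan; has wheat, so not wheat-free — out
I: has bacon, so not vegan; has wheat flour, so not wheat-free — reject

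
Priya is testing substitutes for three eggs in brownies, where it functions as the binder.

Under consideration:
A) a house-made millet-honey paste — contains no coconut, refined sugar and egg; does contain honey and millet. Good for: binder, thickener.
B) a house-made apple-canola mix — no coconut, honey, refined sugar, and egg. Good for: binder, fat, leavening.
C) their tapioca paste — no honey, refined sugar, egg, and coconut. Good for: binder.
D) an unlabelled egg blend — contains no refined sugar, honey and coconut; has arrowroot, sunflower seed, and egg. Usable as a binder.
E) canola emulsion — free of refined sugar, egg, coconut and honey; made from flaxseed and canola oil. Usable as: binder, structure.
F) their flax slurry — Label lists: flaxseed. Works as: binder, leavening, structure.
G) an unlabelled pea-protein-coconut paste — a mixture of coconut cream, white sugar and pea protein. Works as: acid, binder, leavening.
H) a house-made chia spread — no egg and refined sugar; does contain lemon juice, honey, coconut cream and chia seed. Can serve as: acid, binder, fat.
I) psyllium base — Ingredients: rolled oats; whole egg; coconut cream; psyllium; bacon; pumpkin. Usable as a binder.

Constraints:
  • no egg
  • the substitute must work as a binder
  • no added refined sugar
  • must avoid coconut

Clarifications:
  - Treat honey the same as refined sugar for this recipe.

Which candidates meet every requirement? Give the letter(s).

B, C, E, F

A: has honey, so not no-added-sugar — reject
B: works as a binder, no egg, no coconut — valid
C: all constraints satisfied — OK
D: has egg, so not egg-free — reject
E: nothing on the exclusion list — keep
F: all constraints satisfied — valid
G: has white sugar, so not no-added-sugar; has coconut cream, so not coconut-free — no
H: has honey, so not no-added-sugar; has coconut cream, so not coconut-free — no
I: has whole egg, so not egg-free; has coconut cream, so not coconut-free — reject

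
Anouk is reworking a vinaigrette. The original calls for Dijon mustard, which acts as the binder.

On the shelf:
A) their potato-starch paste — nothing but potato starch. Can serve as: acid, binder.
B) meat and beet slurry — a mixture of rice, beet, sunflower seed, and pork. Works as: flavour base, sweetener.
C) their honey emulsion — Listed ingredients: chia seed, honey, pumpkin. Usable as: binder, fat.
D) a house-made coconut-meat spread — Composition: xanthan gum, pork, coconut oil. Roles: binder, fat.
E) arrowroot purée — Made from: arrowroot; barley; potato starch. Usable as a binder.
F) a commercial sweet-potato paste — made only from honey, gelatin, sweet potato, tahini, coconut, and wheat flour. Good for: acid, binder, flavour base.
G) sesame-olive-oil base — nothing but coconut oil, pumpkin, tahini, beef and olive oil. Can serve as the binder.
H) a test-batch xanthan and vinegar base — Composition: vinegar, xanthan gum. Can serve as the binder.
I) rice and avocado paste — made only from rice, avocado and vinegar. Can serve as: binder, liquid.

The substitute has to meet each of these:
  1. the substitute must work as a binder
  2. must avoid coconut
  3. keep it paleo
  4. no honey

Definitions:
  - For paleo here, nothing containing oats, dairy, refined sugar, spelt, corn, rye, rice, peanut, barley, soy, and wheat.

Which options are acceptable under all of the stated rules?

A, H

A: only potato starch; none excluded — OK
B: not usable as a binder; has rice, so not paleo — reject
C: has honey, so not honey-free — reject
D: has coconut oil, so not coconut-free — out
E: has barley, so not paleo — reject
F: has wheat flour, so not paleo; has honey, so not honey-free (and 1 more) — no
G: has coconut oil, so not coconut-free — reject
H: only xanthan gum and vinegar; none excluded — OK
I: has rice, so not paleo — reject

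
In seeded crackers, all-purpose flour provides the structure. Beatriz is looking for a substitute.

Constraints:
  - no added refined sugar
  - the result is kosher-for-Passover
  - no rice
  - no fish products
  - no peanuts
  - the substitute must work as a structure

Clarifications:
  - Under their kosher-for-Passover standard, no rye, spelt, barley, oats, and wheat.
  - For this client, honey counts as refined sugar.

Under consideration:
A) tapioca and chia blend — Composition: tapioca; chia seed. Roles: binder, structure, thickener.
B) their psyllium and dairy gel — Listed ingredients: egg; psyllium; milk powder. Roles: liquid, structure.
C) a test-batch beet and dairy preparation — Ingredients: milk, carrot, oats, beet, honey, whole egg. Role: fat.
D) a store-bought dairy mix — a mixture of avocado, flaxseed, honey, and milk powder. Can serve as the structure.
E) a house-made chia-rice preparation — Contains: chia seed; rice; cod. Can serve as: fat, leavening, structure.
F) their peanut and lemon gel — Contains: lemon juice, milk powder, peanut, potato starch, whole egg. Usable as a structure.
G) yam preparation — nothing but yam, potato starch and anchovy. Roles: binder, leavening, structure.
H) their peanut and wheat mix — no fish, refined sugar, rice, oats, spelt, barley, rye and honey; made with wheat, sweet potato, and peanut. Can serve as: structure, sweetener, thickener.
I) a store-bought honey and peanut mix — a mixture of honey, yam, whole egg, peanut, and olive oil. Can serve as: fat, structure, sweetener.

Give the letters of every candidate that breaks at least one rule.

C, D, E, F, G, H, I

A: kosher-for-Passover, no rice — OK
B: only milk powder, egg and psyllium; none excluded — keep
C: not usable as a structure; has oats, so not kosher-for-Passover (and 1 more) — out
D: has honey, so not no-added-sugar — no
E: has rice, so not rice-free; has cod, so not fish-free — out
F: has peanut, so not peanut-free — no
G: has anchovy, so not fish-free — reject
H: has wheat, so not kosher-for-Passover; has peanut, so not peanut-free — no
I: has honey, so not no-added-sugar; has peanut, so not peanut-free — no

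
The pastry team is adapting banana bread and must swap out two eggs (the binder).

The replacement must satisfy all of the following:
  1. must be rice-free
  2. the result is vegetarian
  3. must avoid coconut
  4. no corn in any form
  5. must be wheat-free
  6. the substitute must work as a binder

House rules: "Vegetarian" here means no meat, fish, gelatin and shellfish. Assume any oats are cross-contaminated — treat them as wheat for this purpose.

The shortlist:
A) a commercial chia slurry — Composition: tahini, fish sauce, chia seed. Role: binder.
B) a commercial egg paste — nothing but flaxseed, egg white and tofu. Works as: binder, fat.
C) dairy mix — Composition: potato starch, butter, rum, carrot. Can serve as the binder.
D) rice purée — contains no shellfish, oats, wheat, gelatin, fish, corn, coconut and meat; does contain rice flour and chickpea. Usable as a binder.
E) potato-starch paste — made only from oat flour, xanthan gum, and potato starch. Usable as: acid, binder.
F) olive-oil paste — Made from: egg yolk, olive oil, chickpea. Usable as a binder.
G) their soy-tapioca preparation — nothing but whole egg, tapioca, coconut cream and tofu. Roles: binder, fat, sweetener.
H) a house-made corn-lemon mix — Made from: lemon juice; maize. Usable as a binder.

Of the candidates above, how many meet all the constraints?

A: has fish sauce, so not vegetarian — out
B: no corn, no coconut — OK
C: works as a binder, no coconut, no corn — keep
D: has rice flour, so not rice-free — out
E: has oat flour, so not wheat-free — no
F: works as a binder, vegetarian, no corn — keep
G: has coconut cream, so not coconut-free — no
H: has maize, so not corn-free — no

3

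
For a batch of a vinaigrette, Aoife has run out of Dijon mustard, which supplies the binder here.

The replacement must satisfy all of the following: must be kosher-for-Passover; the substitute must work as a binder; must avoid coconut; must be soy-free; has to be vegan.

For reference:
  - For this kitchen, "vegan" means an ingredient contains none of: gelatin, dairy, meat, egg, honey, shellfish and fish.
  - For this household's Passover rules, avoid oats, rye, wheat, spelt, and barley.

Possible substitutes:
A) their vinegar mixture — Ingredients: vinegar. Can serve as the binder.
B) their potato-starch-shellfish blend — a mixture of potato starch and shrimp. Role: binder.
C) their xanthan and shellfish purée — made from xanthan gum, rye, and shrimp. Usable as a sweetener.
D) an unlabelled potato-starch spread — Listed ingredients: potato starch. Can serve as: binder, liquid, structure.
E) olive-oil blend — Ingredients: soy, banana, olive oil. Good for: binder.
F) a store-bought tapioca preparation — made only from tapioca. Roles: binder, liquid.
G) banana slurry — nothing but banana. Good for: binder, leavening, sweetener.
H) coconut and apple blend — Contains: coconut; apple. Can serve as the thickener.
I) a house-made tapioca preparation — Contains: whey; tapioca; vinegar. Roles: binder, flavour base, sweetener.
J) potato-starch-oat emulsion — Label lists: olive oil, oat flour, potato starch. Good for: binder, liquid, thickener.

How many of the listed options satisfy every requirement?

A: no coconut, vegan — keep
B: has shrimp, so not vegan — out
C: not usable as a binder; has shrimp, so not vegan (and 1 more) — out
D: works as a binder, vegan, kosher-for-Passover — OK
E: has soy, so not soy-free — out
F: nothing on the exclusion list — valid
G: works as a binder, no coconut, no soy — valid
H: not usable as a binder; has coconut, so not coconut-free — out
I: has whey, so not vegan — reject
J: has oat flour, so not kosher-for-Passover — out

4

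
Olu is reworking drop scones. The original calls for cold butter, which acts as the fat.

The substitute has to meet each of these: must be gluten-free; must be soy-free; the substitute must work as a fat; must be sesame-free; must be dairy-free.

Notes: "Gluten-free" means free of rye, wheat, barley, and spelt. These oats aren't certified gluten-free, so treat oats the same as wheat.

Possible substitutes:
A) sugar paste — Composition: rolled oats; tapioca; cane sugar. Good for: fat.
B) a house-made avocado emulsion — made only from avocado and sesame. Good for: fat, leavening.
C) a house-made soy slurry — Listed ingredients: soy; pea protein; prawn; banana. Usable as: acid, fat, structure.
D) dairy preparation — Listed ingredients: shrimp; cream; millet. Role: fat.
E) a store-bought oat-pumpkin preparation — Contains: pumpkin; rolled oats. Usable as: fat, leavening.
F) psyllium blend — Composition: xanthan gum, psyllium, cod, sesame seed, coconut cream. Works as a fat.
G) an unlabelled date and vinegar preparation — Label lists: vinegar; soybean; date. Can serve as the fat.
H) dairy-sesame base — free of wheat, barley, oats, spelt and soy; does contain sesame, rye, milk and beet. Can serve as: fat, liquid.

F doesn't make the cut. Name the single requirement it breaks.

sesame-free

usable as a fat: satisfied
gluten-free: satisfied
sesame-free: has sesame seed — fails
soy-free: satisfied
dairy-free: satisfied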